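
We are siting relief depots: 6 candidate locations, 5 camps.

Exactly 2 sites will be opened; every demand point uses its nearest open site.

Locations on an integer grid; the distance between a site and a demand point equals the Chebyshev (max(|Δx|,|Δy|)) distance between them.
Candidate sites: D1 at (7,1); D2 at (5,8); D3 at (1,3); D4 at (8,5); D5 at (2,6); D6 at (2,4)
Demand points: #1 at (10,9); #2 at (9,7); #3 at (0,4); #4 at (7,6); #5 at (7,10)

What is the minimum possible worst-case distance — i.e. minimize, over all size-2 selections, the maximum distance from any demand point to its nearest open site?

5

Open {D1, D2}.
  Farthest demand point is #1 at distance 5 (to D2); all others are ≤ 5.
With {D2, D3} the worst case is 5.
With {D2, D4} the worst case is 5.
No size-2 selection achieves below 5.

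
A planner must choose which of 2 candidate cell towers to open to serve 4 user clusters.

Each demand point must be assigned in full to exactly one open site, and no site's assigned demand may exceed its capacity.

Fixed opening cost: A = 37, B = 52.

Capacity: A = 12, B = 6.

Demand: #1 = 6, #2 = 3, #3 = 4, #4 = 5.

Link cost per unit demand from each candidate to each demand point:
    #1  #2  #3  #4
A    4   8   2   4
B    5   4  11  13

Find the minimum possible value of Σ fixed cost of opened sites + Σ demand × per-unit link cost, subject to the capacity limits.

Open {A, B}; cheapest assignment that respects the capacities:
  A (cap 12, load 12): #2, #3, #4 — cost 3×8 + 4×2 + 5×4 = 52
  B (cap 6, load 6): #1 — cost 6×5 = 30
  Shipping 82, fixed 89 → total 171.
  Any other capacity-feasible assignment to {A, B} ships for at least 82.
Total demand is 18 and no other set of sites has combined capacity ≥ 18, so {A, B} is the only feasible choice of open sites. Minimum: 171.

171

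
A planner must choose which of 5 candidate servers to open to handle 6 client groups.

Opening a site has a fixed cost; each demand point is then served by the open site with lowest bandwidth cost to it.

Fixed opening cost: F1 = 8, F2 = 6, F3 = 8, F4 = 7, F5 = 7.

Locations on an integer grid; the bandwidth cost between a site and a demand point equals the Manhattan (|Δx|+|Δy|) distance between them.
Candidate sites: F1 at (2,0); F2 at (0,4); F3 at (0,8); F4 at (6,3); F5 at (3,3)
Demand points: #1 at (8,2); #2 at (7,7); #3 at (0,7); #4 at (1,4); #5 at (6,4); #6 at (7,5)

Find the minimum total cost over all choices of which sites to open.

29

Open {F2, F4}: assign each demand point to its cheapest open site.
  #1→F4 3, #2→F4 5, #3→F2 3, #4→F2 1, #5→F4 1, #6→F4 3
  bandwidth cost 16, fixed 13 → total 29.
Compare {F3, F4}: bandwidth cost 18 + fixed 15 = 33.
Compare {F4}: bandwidth cost 28 + fixed 7 = 35.
Compare {F2, F3, F4}: bandwidth cost 14 + fixed 21 = 35.
All other subsets cost ≥ 33. Minimum total cost: 29.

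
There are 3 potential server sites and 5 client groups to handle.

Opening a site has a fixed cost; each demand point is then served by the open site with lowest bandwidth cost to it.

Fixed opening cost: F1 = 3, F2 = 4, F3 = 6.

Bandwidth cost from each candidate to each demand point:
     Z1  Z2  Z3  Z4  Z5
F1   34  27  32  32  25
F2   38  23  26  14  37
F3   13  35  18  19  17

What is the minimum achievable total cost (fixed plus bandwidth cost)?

95

Open {F2, F3}: assign each demand point to its cheapest open site.
  Z1→F3 13, Z2→F2 23, Z3→F3 18, Z4→F2 14, Z5→F3 17
  bandwidth cost 85, fixed 10 → total 95.
Compare {F1, F2, F3}: bandwidth cost 85 + fixed 13 = 98.
Compare {F1, F3}: bandwidth cost 94 + fixed 9 = 103.
Compare {F3}: bandwidth cost 102 + fixed 6 = 108.
All other subsets cost ≥ 98. Minimum total cost: 95.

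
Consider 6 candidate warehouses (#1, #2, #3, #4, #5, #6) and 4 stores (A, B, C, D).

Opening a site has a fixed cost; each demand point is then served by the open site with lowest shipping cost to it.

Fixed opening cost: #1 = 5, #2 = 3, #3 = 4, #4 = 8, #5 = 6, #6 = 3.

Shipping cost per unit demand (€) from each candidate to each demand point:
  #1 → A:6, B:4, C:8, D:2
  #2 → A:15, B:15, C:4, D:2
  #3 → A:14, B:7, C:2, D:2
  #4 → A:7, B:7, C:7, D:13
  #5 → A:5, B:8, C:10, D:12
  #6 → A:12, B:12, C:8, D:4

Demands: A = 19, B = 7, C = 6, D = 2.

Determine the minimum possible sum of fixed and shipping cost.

154

Open {#1, #3, #5}: assign each demand point to its cheapest open site.
  A→#5 19×5=95, B→#1 7×4=28, C→#3 6×2=12, D→#1 2×2=4
  shipping cost 139, fixed 15 → total 154.
Compare {#1, #2, #3, #5}: shipping cost 139 + fixed 18 = 157.
Compare {#1, #3, #5, #6}: shipping cost 139 + fixed 18 = 157.
Compare {#1, #2, #3, #5, #6}: shipping cost 139 + fixed 21 = 160.
All other subsets cost ≥ 157. Minimum total cost: 154.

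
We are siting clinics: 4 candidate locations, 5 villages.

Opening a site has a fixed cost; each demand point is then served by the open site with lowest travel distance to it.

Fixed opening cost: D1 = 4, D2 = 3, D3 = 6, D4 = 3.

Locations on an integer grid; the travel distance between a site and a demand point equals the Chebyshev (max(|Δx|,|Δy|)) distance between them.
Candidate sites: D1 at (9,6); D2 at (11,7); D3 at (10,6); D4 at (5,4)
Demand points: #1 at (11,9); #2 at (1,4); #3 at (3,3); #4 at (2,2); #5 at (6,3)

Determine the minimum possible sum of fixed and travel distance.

18

Open {D2, D4}: assign each demand point to its cheapest open site.
  #1→D2 2, #2→D4 4, #3→D4 2, #4→D4 3, #5→D4 1
  travel distance 12, fixed 6 → total 18.
Compare {D4}: travel distance 16 + fixed 3 = 19.
Compare {D1, D4}: travel distance 13 + fixed 7 = 20.
Compare {D3, D4}: travel distance 13 + fixed 9 = 22.
All other subsets cost ≥ 19. Minimum total cost: 18.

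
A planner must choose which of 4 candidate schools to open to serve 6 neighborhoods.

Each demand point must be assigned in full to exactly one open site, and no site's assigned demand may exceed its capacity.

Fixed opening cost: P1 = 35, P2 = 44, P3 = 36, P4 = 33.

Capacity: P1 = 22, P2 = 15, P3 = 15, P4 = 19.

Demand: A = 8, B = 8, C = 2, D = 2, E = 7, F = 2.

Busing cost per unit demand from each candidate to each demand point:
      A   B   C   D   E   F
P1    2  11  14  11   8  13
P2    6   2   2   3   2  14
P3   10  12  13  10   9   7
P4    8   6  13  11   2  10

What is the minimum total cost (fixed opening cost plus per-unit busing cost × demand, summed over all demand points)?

188

Open {P1, P2, P4}; cheapest assignment that respects the capacities:
  P1 (cap 22, load 8): A — cost 8×2 = 16
  P2 (cap 15, load 12): B, C, D — cost 8×2 + 2×2 + 2×3 = 26
  P4 (cap 19, load 9): E, F — cost 7×2 + 2×10 = 34
  Shipping 76, fixed 112 → total 188.
  Any other capacity-feasible assignment to {P1, P2, P4} ships for at least 76.
Compare {P1, P2}: its best feasible assignment gives total 201.
Compare {P2, P4}: its best feasible assignment gives total 201.
Every other set of open sites that can feasibly serve all demand totals ≥ 201 even under its best assignment. Minimum: 188.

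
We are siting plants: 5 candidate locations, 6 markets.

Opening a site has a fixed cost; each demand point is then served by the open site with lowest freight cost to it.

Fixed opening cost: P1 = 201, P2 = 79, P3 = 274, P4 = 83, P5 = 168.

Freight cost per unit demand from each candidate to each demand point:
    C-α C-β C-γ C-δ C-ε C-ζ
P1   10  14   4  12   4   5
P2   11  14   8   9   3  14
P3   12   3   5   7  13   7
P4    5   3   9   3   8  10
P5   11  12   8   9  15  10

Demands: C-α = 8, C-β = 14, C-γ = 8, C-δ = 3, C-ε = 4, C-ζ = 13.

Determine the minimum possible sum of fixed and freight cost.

Open {P4}: assign each demand point to its cheapest open site.
  C-α→P4 8×5=40, C-β→P4 14×3=42, C-γ→P4 8×9=72, C-δ→P4 3×3=9, C-ε→P4 4×8=32, C-ζ→P4 13×10=130
  freight cost 325, fixed 83 → total 408.
Compare {P2, P4}: freight cost 297 + fixed 162 = 459.
Compare {P1, P4}: freight cost 204 + fixed 284 = 488.
Compare {P1, P2, P4}: freight cost 200 + fixed 363 = 563.
All other subsets cost ≥ 459. Minimum total cost: 408.

408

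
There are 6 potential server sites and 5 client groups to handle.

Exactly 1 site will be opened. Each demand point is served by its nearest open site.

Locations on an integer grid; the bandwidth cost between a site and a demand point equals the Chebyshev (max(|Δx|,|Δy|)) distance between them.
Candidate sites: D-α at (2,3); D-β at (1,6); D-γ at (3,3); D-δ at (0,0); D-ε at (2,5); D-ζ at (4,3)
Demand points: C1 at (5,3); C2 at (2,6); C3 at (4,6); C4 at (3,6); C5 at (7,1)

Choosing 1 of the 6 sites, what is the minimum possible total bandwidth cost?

12

Open {D-ε}.
  C1→D-ε 3, C2→D-ε 1, C3→D-ε 2, C4→D-ε 1, C5→D-ε 5  ⇒ total 12.
Compare {D-ζ}: total 13.
Compare {D-γ}: total 15.
No size-1 selection does better; minimum is 12.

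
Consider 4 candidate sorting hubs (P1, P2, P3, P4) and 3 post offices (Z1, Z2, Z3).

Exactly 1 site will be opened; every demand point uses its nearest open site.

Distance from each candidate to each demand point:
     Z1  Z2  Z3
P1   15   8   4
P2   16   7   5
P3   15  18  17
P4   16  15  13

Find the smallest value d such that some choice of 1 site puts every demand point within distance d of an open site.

15

Open {P1}.
  Farthest demand point is Z1 at distance 15 (to P1); all others are ≤ 15.
With {P2} the worst case is 16.
With {P4} the worst case is 16.
No size-1 selection achieves below 15.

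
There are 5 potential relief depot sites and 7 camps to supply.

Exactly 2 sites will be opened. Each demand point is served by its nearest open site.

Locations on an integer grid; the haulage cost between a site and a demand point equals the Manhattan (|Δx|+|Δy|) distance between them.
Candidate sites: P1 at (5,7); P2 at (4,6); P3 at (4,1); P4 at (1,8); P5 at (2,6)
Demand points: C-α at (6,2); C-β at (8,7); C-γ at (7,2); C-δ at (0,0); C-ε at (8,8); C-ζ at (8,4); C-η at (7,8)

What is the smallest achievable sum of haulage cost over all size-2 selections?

28

Open {P1, P3}.
  C-α→P3 3, C-β→P1 3, C-γ→P3 4, C-δ→P3 5, C-ε→P1 4, C-ζ→P1 6, C-η→P1 3  ⇒ total 28.
Compare {P2, P3}: total 34.
Compare {P1, P5}: total 37.
No size-2 selection does better; minimum is 28.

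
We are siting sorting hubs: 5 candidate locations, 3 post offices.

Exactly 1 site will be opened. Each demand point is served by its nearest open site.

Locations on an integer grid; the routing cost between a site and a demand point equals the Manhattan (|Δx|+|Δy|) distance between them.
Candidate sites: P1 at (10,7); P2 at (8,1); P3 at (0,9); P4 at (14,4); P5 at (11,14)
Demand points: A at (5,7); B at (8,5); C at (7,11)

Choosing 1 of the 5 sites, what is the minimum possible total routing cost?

16

Open {P1}.
  A→P1 5, B→P1 4, C→P1 7  ⇒ total 16.
Compare {P2}: total 24.
Compare {P3}: total 28.
No size-1 selection does better; minimum is 16.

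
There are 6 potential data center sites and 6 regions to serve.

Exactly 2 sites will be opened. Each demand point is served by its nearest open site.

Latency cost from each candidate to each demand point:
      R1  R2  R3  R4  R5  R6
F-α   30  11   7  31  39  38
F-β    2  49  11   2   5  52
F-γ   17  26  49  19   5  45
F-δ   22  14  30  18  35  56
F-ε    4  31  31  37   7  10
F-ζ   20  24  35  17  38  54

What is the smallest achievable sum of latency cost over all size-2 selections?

61

Open {F-β, F-ε}.
  R1→F-β 2, R2→F-ε 31, R3→F-β 11, R4→F-β 2, R5→F-β 5, R6→F-ε 10  ⇒ total 61.
Compare {F-α, F-β}: total 65.
Compare {F-α, F-ε}: total 70.
No size-2 selection does better; minimum is 61.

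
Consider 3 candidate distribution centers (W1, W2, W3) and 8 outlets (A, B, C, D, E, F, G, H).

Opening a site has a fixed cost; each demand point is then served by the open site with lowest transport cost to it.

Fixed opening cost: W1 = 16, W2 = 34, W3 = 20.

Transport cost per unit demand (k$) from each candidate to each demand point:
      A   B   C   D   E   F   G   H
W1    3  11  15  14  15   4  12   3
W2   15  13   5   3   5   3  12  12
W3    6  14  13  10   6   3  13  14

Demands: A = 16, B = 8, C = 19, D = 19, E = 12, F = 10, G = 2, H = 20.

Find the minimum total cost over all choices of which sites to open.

512

Open {W1, W2}: assign each demand point to its cheapest open site.
  A→W1 16×3=48, B→W1 8×11=88, C→W2 19×5=95, D→W2 19×3=57, E→W2 12×5=60, F→W2 10×3=30, G→W1 2×12=24, H→W1 20×3=60
  transport cost 462, fixed 50 → total 512.
Compare {W1, W2, W3}: transport cost 462 + fixed 70 = 532.
Compare {W2, W3}: transport cost 706 + fixed 54 = 760.
Compare {W1, W3}: transport cost 759 + fixed 36 = 795.
All other subsets cost ≥ 532. Minimum total cost: 512.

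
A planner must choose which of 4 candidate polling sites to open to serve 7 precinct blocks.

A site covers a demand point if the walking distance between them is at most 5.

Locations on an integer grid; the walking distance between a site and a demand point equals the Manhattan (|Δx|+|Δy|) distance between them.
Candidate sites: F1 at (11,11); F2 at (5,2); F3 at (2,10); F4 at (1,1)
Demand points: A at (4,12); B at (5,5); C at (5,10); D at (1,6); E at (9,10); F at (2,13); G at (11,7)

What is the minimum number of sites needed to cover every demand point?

3

Coverage sets (demand points within 5 of each site):
  F1: {E, G}
  F2: {B}
  F3: {A, C, D, F}
  F4: {D}
No 2 sites suffice: every size-2 union leaves at least one demand point uncovered.
But {F1, F2, F3} covers everything, so the minimum is 3.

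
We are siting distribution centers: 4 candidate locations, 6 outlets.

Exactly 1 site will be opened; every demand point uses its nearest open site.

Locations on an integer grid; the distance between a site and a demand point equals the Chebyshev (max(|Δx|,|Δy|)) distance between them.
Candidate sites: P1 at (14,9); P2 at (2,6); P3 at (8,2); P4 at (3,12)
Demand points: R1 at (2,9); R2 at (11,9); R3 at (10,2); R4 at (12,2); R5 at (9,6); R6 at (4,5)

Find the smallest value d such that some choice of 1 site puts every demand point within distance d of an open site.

Open {P3}.
  Farthest demand point is R1 at distance 7 (to P3); all others are ≤ 7.
With {P2} the worst case is 10.
With {P4} the worst case is 10.
No size-1 selection achieves below 7.

7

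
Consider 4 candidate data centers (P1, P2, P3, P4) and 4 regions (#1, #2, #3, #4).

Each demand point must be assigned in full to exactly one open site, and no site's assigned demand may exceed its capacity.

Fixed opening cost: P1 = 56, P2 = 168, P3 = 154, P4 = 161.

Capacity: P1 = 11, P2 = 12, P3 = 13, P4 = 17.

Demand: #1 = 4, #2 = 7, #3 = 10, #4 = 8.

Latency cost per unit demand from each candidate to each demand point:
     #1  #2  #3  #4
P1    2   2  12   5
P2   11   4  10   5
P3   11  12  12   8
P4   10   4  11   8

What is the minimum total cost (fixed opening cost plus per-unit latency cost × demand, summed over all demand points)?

551

Open {P2, P4}; cheapest assignment that respects the capacities:
  P2 (cap 12, load 12): #1, #4 — cost 4×11 + 8×5 = 84
  P4 (cap 17, load 17): #2, #3 — cost 7×4 + 10×11 = 138
  Shipping 222, fixed 329 → total 551.
  Any other capacity-feasible assignment to {P2, P4} ships for at least 222.
Compare {P1, P2, P4}: its best feasible assignment gives total 557.
Compare {P1, P2, P3}: its best feasible assignment gives total 560.
Every other set of open sites that can feasibly serve all demand totals ≥ 557 even under its best assignment. Minimum: 551.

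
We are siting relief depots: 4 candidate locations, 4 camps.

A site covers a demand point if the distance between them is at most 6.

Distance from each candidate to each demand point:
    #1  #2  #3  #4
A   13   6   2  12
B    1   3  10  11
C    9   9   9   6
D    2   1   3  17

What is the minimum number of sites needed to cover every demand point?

Coverage sets (demand points within 6 of each site):
  A: {#2, #3}
  B: {#1, #2}
  C: {#4}
  D: {#1, #2, #3}
No single site covers all 4 demand points.
But {C, D} covers everything, so the minimum is 2.

2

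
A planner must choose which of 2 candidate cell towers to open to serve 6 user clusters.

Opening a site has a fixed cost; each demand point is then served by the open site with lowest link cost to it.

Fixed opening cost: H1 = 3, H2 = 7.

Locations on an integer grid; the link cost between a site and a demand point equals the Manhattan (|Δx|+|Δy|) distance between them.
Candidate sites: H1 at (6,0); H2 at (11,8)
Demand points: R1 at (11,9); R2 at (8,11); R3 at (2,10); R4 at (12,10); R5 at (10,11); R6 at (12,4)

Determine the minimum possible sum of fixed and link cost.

Open {H2}: assign each demand point to its cheapest open site.
  R1→H2 1, R2→H2 6, R3→H2 11, R4→H2 3, R5→H2 4, R6→H2 5
  link cost 30, fixed 7 → total 37.
Compare {H1, H2}: link cost 30 + fixed 10 = 40.
Compare {H1}: link cost 82 + fixed 3 = 85.

37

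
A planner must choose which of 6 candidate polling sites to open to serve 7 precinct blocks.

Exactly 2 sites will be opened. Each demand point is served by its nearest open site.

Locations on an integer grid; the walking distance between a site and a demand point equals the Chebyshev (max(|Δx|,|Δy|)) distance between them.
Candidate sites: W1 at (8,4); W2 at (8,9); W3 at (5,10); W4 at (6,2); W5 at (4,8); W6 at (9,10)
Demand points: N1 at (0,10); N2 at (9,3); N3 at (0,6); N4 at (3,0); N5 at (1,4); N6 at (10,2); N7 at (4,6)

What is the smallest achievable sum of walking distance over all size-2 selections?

Open {W1, W5}.
  N1→W5 4, N2→W1 1, N3→W5 4, N4→W1 5, N5→W5 4, N6→W1 2, N7→W5 2  ⇒ total 22.
Compare {W4, W5}: total 24.
Compare {W1, W3}: total 28.
No size-2 selection does better; minimum is 22.

22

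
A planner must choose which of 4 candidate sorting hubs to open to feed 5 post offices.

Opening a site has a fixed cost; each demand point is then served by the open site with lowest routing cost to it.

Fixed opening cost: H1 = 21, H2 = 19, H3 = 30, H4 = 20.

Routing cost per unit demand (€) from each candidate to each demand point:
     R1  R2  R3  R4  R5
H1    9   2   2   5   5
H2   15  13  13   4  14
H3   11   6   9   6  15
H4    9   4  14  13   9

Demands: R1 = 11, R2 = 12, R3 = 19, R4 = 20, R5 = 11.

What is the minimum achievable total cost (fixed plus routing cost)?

336

Open {H1, H2}: assign each demand point to its cheapest open site.
  R1→H1 11×9=99, R2→H1 12×2=24, R3→H1 19×2=38, R4→H2 20×4=80, R5→H1 11×5=55
  routing cost 296, fixed 40 → total 336.
Compare {H1}: routing cost 316 + fixed 21 = 337.
Compare {H1, H2, H4}: routing cost 296 + fixed 60 = 356.
Compare {H1, H4}: routing cost 316 + fixed 41 = 357.
All other subsets cost ≥ 337. Minimum total cost: 336.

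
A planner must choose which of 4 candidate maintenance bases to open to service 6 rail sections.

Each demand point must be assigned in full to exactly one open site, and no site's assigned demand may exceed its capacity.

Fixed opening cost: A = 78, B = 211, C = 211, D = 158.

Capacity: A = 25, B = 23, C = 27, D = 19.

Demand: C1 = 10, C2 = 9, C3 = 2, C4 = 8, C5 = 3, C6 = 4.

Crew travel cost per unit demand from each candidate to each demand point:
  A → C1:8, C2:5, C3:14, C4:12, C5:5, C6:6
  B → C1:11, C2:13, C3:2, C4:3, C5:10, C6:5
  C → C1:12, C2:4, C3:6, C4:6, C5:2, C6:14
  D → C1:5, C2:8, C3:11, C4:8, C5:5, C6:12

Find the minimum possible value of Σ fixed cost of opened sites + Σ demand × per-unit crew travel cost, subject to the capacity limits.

462

Open {A, D}; cheapest assignment that respects the capacities:
  A (cap 25, load 18): C2, C3, C5, C6 — cost 9×5 + 2×14 + 3×5 + 4×6 = 112
  D (cap 19, load 18): C1, C4 — cost 10×5 + 8×8 = 114
  Shipping 226, fixed 236 → total 462.
  Any other capacity-feasible assignment to {A, D} ships for at least 226.
Compare {A, B}: its best feasible assignment gives total 477.
Compare {A, C}: its best feasible assignment gives total 495.
Every other set of open sites that can feasibly serve all demand totals ≥ 477 even under its best assignment. Minimum: 462.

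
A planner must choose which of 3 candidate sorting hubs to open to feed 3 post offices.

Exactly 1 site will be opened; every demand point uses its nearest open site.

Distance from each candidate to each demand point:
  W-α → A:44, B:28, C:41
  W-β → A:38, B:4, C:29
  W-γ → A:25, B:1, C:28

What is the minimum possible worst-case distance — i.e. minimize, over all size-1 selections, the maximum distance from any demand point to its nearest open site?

Open {W-γ}.
  Farthest demand point is C at distance 28 (to W-γ); all others are ≤ 28.
With {W-β} the worst case is 38.
With {W-α} the worst case is 44.
No size-1 selection achieves below 28.

28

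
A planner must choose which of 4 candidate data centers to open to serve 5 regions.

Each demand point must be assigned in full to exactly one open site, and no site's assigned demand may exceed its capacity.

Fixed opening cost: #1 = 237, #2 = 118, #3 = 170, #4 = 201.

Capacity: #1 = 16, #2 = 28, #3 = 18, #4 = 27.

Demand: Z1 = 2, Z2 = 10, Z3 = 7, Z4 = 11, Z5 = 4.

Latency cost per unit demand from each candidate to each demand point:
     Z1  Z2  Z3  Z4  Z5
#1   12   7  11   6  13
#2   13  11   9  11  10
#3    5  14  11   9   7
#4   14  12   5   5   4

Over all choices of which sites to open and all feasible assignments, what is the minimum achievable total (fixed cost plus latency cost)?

561

Open {#2, #4}; cheapest assignment that respects the capacities:
  #2 (cap 28, load 12): Z1, Z2 — cost 2×13 + 10×11 = 136
  #4 (cap 27, load 22): Z3, Z4, Z5 — cost 7×5 + 11×5 + 4×4 = 106
  Shipping 242, fixed 319 → total 561.
  Any other capacity-feasible assignment to {#2, #4} ships for at least 242.
Compare {#2, #3}: its best feasible assignment gives total 598.
Compare {#3, #4}: its best feasible assignment gives total 627.
Every other set of open sites that can feasibly serve all demand totals ≥ 598 even under its best assignment. Minimum: 561.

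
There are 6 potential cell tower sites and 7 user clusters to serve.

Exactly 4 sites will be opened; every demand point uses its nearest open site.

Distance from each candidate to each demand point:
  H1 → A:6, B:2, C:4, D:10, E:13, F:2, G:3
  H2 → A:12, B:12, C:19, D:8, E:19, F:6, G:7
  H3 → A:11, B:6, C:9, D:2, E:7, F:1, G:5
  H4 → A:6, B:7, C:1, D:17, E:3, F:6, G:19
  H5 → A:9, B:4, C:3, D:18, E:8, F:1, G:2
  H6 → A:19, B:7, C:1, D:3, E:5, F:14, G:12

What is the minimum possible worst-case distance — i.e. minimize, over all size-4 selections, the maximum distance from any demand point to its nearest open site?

6

Open {H1, H2, H3, H4}.
  Farthest demand point is A at distance 6 (to H1); all others are ≤ 6.
With {H1, H2, H3, H6} the worst case is 6.
With {H1, H2, H4, H6} the worst case is 6.
No size-4 selection achieves below 6.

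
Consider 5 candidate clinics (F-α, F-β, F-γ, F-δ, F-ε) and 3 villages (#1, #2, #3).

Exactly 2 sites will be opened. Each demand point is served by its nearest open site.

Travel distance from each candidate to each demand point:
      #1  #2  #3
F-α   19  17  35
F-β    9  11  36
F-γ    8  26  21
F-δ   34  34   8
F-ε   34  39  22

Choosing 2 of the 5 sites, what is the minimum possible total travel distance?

28

Open {F-β, F-δ}.
  #1→F-β 9, #2→F-β 11, #3→F-δ 8  ⇒ total 28.
Compare {F-β, F-γ}: total 40.
Compare {F-β, F-ε}: total 42.
No size-2 selection does better; minimum is 28.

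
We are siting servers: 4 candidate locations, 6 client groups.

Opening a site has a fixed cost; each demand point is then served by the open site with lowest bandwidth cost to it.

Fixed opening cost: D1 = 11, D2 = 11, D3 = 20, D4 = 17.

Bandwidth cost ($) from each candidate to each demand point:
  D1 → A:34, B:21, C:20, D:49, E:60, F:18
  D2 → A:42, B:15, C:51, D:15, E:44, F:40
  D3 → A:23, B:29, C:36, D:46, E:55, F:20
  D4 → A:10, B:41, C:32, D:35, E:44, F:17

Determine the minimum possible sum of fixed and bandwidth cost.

Open {D1, D2, D4}: assign each demand point to its cheapest open site.
  A→D4 10, B→D2 15, C→D1 20, D→D2 15, E→D2 44, F→D4 17
  bandwidth cost 121, fixed 39 → total 160.
Compare {D2, D4}: bandwidth cost 133 + fixed 28 = 161.
Compare {D1, D2}: bandwidth cost 146 + fixed 22 = 168.
Compare {D1, D4}: bandwidth cost 147 + fixed 28 = 175.
All other subsets cost ≥ 161. Minimum total cost: 160.

160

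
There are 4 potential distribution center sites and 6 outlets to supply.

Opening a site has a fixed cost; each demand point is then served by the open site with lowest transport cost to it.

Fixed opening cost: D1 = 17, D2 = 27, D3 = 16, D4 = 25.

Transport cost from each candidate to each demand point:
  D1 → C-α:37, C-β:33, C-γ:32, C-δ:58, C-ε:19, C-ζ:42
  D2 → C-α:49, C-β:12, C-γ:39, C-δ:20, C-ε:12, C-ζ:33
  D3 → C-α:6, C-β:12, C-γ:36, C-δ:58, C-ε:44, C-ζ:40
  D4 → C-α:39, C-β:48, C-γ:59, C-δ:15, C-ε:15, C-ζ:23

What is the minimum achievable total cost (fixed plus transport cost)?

Open {D3, D4}: assign each demand point to its cheapest open site.
  C-α→D3 6, C-β→D3 12, C-γ→D3 36, C-δ→D4 15, C-ε→D4 15, C-ζ→D4 23
  transport cost 107, fixed 41 → total 148.
Compare {D1, D3, D4}: transport cost 103 + fixed 58 = 161.
Compare {D2, D3}: transport cost 119 + fixed 43 = 162.
Compare {D2, D3, D4}: transport cost 104 + fixed 68 = 172.
All other subsets cost ≥ 161. Minimum total cost: 148.

148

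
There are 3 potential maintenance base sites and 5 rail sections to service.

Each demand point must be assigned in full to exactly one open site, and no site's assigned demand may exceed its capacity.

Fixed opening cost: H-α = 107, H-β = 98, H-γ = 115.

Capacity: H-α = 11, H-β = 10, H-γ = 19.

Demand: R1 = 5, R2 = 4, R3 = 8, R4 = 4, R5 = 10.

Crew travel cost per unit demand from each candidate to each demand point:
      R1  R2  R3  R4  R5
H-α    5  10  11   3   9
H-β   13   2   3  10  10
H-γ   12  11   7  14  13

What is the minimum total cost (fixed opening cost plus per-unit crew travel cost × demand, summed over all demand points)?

551

Open {H-α, H-β, H-γ}; cheapest assignment that respects the capacities:
  H-α (cap 11, load 9): R1, R4 — cost 5×5 + 4×3 = 37
  H-β (cap 10, load 4): R2 — cost 4×2 = 8
  H-γ (cap 19, load 18): R3, R5 — cost 8×7 + 10×13 = 186
  Shipping 231, fixed 320 → total 551.
  Any other capacity-feasible assignment to {H-α, H-β, H-γ} ships for at least 231.
Total demand is 31 and no other set of sites has combined capacity ≥ 31, so {H-α, H-β, H-γ} is the only feasible choice of open sites. Minimum: 551.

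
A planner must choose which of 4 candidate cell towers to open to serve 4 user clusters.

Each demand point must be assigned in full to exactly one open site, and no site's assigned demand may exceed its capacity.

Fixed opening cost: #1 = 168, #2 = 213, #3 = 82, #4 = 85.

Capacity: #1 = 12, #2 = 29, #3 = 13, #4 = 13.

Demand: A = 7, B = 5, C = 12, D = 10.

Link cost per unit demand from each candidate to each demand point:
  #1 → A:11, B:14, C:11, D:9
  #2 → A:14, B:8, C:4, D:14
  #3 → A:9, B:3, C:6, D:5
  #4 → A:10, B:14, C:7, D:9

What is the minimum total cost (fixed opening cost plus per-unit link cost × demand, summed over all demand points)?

531

Open {#2, #3}; cheapest assignment that respects the capacities:
  #2 (cap 29, load 24): A, B, C — cost 7×14 + 5×8 + 12×4 = 186
  #3 (cap 13, load 10): D — cost 10×5 = 50
  Shipping 236, fixed 295 → total 531.
  Any other capacity-feasible assignment to {#2, #3} ships for at least 236.
Compare {#2, #4}: its best feasible assignment gives total 574.
Compare {#1, #3, #4}: its best feasible assignment gives total 587.
Every other set of open sites that can feasibly serve all demand totals ≥ 574 even under its best assignment. Minimum: 531.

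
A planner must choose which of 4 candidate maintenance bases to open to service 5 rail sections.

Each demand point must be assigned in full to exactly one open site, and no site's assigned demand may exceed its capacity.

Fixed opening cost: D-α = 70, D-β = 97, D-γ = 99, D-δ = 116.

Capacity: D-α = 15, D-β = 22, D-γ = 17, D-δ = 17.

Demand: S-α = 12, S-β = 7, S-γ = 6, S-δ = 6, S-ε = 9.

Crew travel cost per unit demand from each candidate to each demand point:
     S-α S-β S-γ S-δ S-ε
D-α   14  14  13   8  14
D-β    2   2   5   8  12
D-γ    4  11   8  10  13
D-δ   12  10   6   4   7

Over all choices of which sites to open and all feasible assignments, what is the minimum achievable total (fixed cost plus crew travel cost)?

Open {D-α, D-β, D-δ}; cheapest assignment that respects the capacities:
  D-α (cap 15, load 6): S-δ — cost 6×8 = 48
  D-β (cap 22, load 19): S-α, S-β — cost 12×2 + 7×2 = 38
  D-δ (cap 17, load 15): S-γ, S-ε — cost 6×6 + 9×7 = 99
  Shipping 185, fixed 283 → total 468.
  Any other capacity-feasible assignment to {D-α, D-β, D-δ} ships for at least 185.
Compare {D-β, D-γ, D-δ}: its best feasible assignment gives total 485.
Compare {D-α, D-β, D-γ}: its best feasible assignment gives total 514.
Every other set of open sites that can feasibly serve all demand totals ≥ 485 even under its best assignment. Minimum: 468.

468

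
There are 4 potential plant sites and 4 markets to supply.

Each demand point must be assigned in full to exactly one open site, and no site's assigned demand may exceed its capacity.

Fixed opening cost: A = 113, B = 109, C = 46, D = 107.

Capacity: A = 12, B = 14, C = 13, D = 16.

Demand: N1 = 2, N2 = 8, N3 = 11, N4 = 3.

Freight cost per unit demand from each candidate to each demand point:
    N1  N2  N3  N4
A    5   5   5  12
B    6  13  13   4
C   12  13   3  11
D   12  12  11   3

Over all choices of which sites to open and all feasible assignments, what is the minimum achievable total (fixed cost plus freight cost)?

Open {A, C}; cheapest assignment that respects the capacities:
  A (cap 12, load 11): N2, N4 — cost 8×5 + 3×12 = 76
  C (cap 13, load 13): N1, N3 — cost 2×12 + 11×3 = 57
  Shipping 133, fixed 159 → total 292.
  Any other capacity-feasible assignment to {A, C} ships for at least 133.
Compare {C, D}: its best feasible assignment gives total 315.
Compare {B, C}: its best feasible assignment gives total 316.
Every other set of open sites that can feasibly serve all demand totals ≥ 315 even under its best assignment. Minimum: 292.

292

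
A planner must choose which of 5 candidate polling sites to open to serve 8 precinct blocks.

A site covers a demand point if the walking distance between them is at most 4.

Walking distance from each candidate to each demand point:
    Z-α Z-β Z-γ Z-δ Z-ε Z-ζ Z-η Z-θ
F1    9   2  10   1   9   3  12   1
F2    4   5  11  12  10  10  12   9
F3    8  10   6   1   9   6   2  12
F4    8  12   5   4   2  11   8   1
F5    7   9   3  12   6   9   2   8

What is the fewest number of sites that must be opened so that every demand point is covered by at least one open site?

Coverage sets (demand points within 4 of each site):
  F1: {Z-β, Z-δ, Z-ζ, Z-θ}
  F2: {Z-α}
  F3: {Z-δ, Z-η}
  F4: {Z-δ, Z-ε, Z-θ}
  F5: {Z-γ, Z-η}
No 3 sites suffice: every size-3 union leaves at least one demand point uncovered.
But {F1, F2, F4, F5} covers everything, so the minimum is 4.

4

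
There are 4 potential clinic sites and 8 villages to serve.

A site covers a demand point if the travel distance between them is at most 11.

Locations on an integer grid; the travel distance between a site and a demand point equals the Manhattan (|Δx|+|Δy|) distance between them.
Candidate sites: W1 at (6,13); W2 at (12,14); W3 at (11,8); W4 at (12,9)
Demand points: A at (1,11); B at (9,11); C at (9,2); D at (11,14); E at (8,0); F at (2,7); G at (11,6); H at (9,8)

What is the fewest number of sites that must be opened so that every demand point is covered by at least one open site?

Coverage sets (demand points within 11 of each site):
  W1: {A, B, D, F, H}
  W2: {B, D, G, H}
  W3: {B, C, D, E, F, G, H}
  W4: {B, C, D, G, H}
No single site covers all 8 demand points.
But {W1, W3} covers everything, so the minimum is 2.

2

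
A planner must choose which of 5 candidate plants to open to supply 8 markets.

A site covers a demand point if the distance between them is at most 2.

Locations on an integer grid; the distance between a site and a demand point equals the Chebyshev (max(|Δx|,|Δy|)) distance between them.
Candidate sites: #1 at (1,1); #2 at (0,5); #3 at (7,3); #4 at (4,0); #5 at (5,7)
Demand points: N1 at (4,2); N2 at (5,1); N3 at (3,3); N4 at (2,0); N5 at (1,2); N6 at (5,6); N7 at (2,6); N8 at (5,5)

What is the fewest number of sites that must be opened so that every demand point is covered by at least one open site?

4

Coverage sets (demand points within 2 of each site):
  #1: {N3, N4, N5}
  #2: {N7}
  #3: {N2, N8}
  #4: {N1, N2, N4}
  #5: {N6, N8}
No 3 sites suffice: every size-3 union leaves at least one demand point uncovered.
But {#1, #2, #4, #5} covers everything, so the minimum is 4.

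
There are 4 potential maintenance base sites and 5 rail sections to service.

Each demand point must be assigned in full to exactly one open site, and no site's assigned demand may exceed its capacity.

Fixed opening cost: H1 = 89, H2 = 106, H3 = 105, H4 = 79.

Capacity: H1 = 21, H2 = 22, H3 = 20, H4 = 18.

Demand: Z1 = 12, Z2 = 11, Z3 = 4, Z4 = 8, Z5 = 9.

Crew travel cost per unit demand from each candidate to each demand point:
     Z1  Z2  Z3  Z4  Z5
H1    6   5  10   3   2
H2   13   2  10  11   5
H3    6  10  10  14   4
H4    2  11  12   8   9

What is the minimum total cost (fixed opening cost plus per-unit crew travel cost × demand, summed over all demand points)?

402

Open {H1, H2, H4}; cheapest assignment that respects the capacities:
  H1 (cap 21, load 21): Z3, Z4, Z5 — cost 4×10 + 8×3 + 9×2 = 82
  H2 (cap 22, load 11): Z2 — cost 11×2 = 22
  H4 (cap 18, load 12): Z1 — cost 12×2 = 24
  Shipping 128, fixed 274 → total 402.
  Any other capacity-feasible assignment to {H1, H2, H4} ships for at least 128.
Compare {H1, H3, H4}: its best feasible assignment gives total 452.
Compare {H1, H2, H3}: its best feasible assignment gives total 476.
Every other set of open sites that can feasibly serve all demand totals ≥ 452 even under its best assignment. Minimum: 402.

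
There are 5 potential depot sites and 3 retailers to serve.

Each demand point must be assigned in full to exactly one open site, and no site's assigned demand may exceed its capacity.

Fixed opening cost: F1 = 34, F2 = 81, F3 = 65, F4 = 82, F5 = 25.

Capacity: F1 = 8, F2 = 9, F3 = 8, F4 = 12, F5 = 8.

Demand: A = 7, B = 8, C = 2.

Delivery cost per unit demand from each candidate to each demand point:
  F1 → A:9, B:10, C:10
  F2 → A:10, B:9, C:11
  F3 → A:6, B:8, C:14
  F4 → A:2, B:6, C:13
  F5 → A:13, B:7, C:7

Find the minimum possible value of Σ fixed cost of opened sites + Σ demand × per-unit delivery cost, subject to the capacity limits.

203

Open {F4, F5}; cheapest assignment that respects the capacities:
  F4 (cap 12, load 9): A, C — cost 7×2 + 2×13 = 40
  F5 (cap 8, load 8): B — cost 8×7 = 56
  Shipping 96, fixed 107 → total 203.
  Any other capacity-feasible assignment to {F4, F5} ships for at least 96.
Compare {F1, F4, F5}: its best feasible assignment gives total 231.
Compare {F1, F4}: its best feasible assignment gives total 236.
Every other set of open sites that can feasibly serve all demand totals ≥ 231 even under its best assignment. Minimum: 203.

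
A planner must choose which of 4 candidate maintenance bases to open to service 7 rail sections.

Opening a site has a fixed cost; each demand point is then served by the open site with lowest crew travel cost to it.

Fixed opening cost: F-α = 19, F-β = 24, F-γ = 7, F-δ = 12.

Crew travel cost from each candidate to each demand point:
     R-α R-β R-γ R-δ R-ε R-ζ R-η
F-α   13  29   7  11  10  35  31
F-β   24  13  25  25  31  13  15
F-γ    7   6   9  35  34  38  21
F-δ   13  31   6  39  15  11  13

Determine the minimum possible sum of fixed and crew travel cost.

Open {F-α, F-γ, F-δ}: assign each demand point to its cheapest open site.
  R-α→F-γ 7, R-β→F-γ 6, R-γ→F-δ 6, R-δ→F-α 11, R-ε→F-α 10, R-ζ→F-δ 11, R-η→F-δ 13
  crew travel cost 64, fixed 38 → total 102.
Compare {F-γ, F-δ}: crew travel cost 93 + fixed 19 = 112.
Compare {F-α, F-β, F-γ}: crew travel cost 69 + fixed 50 = 119.
Compare {F-α, F-γ}: crew travel cost 97 + fixed 26 = 123.
All other subsets cost ≥ 112. Minimum total cost: 102.

102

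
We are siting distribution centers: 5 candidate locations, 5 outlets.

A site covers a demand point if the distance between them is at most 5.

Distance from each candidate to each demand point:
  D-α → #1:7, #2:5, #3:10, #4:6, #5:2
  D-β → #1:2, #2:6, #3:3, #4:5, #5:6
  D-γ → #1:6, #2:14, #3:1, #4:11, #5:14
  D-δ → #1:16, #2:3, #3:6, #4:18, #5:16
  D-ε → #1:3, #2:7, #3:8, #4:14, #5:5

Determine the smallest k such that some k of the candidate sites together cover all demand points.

2

Coverage sets (demand points within 5 of each site):
  D-α: {#2, #5}
  D-β: {#1, #3, #4}
  D-γ: {#3}
  D-δ: {#2}
  D-ε: {#1, #5}
No single site covers all 5 demand points.
But {D-α, D-β} covers everything, so the minimum is 2.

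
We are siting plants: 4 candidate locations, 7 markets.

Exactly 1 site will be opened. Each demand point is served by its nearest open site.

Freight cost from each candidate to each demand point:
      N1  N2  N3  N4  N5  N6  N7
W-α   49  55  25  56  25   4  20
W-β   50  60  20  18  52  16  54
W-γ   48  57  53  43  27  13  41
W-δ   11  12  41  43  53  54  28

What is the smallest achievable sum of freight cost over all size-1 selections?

Open {W-α}.
  N1→W-α 49, N2→W-α 55, N3→W-α 25, N4→W-α 56, N5→W-α 25, N6→W-α 4, N7→W-α 20  ⇒ total 234.
Compare {W-δ}: total 242.
Compare {W-β}: total 270.
No size-1 selection does better; minimum is 234.

234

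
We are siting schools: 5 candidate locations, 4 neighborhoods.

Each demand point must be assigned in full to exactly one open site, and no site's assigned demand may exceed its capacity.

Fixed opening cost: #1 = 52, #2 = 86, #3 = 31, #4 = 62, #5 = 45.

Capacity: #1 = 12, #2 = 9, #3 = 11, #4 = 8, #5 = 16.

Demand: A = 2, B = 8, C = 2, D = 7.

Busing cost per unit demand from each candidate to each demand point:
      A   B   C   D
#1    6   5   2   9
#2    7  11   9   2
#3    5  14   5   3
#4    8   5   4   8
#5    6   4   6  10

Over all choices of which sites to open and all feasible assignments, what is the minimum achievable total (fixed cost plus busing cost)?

149

Open {#3, #5}; cheapest assignment that respects the capacities:
  #3 (cap 11, load 11): A, C, D — cost 2×5 + 2×5 + 7×3 = 41
  #5 (cap 16, load 8): B — cost 8×4 = 32
  Shipping 73, fixed 76 → total 149.
  Any other capacity-feasible assignment to {#3, #5} ships for at least 73.
Compare {#1, #3}: its best feasible assignment gives total 158.
Compare {#3, #4}: its best feasible assignment gives total 174.
Every other set of open sites that can feasibly serve all demand totals ≥ 158 even under its best assignment. Minimum: 149.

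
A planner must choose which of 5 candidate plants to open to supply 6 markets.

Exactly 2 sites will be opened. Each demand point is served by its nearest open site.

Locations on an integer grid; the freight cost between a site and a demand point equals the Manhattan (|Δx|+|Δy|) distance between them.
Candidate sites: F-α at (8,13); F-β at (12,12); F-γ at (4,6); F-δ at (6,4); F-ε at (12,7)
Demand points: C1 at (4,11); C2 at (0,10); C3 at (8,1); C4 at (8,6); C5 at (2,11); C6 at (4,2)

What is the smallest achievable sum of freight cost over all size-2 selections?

Open {F-γ, F-δ}.
  C1→F-γ 5, C2→F-γ 8, C3→F-δ 5, C4→F-γ 4, C5→F-γ 7, C6→F-γ 4  ⇒ total 33.
Compare {F-α, F-γ}: total 37.
Compare {F-β, F-γ}: total 37.
No size-2 selection does better; minimum is 33.

33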